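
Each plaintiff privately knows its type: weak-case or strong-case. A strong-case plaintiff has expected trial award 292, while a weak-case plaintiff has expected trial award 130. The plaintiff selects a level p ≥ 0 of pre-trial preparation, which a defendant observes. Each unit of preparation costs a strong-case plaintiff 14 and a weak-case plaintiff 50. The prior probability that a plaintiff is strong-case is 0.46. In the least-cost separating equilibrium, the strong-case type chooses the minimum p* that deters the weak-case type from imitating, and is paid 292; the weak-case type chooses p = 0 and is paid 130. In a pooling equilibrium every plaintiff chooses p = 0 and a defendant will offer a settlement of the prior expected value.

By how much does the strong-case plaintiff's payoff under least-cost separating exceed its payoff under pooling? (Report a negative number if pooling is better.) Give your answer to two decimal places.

42.12

Least-cost separating signal: p* solves 130 = 292 − 50·p*, so p* = (292 − 130)/50 = 3.24.
Strong-case type's separating payoff: 292 − 14 × p* = 292 − 14 × (292 − 130)/50 = 292 − 2268/50 = 246.64.
Pooling payoff: 0.46 × 292 + 0.54 × 130 = 204.52.
Difference: 246.64 − 204.52 = 42.12.
The strong-case type prefers to separate.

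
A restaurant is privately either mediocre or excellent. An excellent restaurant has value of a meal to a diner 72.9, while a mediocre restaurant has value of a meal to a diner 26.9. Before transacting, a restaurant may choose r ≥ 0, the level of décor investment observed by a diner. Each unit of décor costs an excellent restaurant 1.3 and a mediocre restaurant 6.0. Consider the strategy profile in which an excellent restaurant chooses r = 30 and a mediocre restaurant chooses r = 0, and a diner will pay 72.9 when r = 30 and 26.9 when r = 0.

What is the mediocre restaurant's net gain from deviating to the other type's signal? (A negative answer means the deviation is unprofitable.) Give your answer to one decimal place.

Playing r = 0 the mediocre restaurant receives 26.9.
Deviating to r = 30 brings payment 72.9 at cost 6.0 × 30 = 180, netting -107.1.
Gain from deviating: -107.1 − 26.9 = -134.0.
The gain is negative, so the mediocre type's incentive-compatibility constraint is satisfied.

-134.0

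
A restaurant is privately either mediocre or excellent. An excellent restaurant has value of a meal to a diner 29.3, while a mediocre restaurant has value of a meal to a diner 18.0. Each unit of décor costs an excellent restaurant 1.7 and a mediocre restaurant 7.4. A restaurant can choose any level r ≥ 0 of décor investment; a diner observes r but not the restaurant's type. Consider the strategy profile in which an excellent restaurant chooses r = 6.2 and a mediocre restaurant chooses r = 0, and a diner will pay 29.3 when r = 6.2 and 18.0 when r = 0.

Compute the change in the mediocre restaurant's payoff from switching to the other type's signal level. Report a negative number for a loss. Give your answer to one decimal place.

-34.6

Playing r = 0 the mediocre restaurant receives 18.0.
Deviating to r = 6.2 brings payment 29.3 at cost 7.4 × 6.2 = 45.88, netting -16.58.
Gain from deviating: -16.58 − 18.0 = -34.58, i.e. -34.6 to one decimal place.
The gain is negative, so the mediocre type's incentive-compatibility constraint is satisfied.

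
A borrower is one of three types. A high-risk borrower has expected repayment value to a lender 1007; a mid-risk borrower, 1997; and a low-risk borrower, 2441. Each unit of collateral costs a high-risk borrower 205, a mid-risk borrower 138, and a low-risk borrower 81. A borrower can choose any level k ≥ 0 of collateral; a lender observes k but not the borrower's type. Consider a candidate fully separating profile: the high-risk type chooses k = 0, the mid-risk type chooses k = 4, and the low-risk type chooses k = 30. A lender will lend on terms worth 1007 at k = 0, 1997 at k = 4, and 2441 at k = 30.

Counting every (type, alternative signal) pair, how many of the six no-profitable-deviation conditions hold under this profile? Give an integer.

3

Low-risk (own payoff 2441 − 81×30 = 11): to k=0 gives 1007 → profitable ✗; to k=4 gives 1997 − 81×4 = 1673 → profitable ✗.
Mid-risk (own payoff 1997 − 138×4 = 1445): to k=0 gives 1007 → no gain ✓; to k=30 gives 2441 − 138×30 = -1699 → no gain ✓.
High-risk (own payoff 1007): to k=4 gives 1997 − 205×4 = 1177 → profitable ✗; to k=30 gives 2441 − 205×30 = -3709 → no gain ✓.
3 of the 6 constraints hold; not an equilibrium.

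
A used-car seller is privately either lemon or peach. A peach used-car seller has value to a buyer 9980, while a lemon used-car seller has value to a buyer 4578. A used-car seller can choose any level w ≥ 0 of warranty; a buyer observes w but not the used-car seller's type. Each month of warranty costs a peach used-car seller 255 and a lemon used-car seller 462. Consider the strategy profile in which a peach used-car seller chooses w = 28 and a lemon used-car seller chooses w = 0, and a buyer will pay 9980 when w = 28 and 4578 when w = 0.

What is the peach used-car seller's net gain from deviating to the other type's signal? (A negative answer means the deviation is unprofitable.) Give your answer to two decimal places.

Playing w = 28 the peach used-car seller receives 9980 − 255 × 28 = 2840.
Deviating to w = 0 yields 4578 instead.
Gain from deviating: 4578 − 2840 = 1738.00.
The gain is positive, so the peach type's incentive-compatibility constraint is violated — this profile is not a separating equilibrium.

1738.00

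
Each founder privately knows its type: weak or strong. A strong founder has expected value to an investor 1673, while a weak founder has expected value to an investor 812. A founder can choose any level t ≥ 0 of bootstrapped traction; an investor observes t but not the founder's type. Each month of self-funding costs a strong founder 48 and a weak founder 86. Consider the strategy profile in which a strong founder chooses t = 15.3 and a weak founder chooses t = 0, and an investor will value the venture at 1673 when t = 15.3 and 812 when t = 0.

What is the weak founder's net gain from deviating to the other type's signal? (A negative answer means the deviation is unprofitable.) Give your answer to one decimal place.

-454.8

Playing t = 0 the weak founder receives 812.
Deviating to t = 15.3 brings payment 1673 at cost 86 × 15.3 = 1315.8, netting 357.2.
Gain from deviating: 357.2 − 812 = -454.8.
The gain is negative, so the weak type's incentive-compatibility constraint is satisfied.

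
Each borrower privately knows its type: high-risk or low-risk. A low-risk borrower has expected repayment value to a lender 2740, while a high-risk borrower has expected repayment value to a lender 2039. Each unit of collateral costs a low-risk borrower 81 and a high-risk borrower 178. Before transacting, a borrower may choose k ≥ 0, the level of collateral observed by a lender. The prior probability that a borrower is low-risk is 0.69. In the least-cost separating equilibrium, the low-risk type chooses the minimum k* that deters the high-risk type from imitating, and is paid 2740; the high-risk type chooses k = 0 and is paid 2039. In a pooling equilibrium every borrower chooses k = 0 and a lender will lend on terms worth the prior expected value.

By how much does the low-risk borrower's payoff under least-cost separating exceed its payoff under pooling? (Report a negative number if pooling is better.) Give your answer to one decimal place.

-101.7

Least-cost separating signal: k* solves 2039 = 2740 − 178·k*, so k* = (2740 − 2039)/178 ≈ 3.9382.
Low-risk type's separating payoff: 2740 − 81 × k* = 2740 − 81 × (2740 − 2039)/178 = 2740 − 56781/178 ≈ 2421.006.
Pooling payoff: 0.69 × 2740 + 0.31 × 2039 = 2522.69.
Difference: 2421.006 − 2522.69 = -101.684, i.e. -101.7 to one decimal place.
The low-risk type would prefer the pooling outcome.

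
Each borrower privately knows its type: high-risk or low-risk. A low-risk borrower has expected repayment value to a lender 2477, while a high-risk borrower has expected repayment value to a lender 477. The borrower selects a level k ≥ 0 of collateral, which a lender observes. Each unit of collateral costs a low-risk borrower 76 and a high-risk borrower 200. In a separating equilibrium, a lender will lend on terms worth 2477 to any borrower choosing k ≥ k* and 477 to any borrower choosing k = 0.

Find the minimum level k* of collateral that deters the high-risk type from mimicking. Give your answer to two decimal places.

A high-risk borrower choosing k = 0 receives 477.
Imitating at k* instead would pay 2477 at cost 200·k*, netting 2477 − 200·k*.
Indifference: 477 = 2477 − 200·k*, so k* = (2477 − 477) / 200 = 10.00.
This is the high-risk type's binding incentive-compatibility constraint; any k ≥ 10.00 sustains separation on that side.

10.00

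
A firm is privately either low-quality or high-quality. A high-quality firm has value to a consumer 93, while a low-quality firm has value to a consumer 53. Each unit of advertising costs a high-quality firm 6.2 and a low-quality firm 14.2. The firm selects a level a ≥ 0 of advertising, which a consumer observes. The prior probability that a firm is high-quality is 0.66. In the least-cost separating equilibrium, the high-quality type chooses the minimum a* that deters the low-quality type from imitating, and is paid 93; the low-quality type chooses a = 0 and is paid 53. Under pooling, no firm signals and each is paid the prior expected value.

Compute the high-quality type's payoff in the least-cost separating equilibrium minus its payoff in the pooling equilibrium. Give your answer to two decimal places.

-3.86

Least-cost separating signal: a* solves 53 = 93 − 14.2·a*, so a* = (93 − 53)/14.2 ≈ 2.8169.
High-quality type's separating payoff: 93 − 6.2 × a* = 93 − 6.2 × (93 − 53)/14.2 = 93 − 248/14.2 ≈ 75.5352.
Pooling payoff: 0.66 × 93 + 0.34 × 53 = 79.4.
Difference: 75.5352 − 79.4 = -3.8648, i.e. -3.86 to two decimal places.
The high-quality type would prefer the pooling outcome.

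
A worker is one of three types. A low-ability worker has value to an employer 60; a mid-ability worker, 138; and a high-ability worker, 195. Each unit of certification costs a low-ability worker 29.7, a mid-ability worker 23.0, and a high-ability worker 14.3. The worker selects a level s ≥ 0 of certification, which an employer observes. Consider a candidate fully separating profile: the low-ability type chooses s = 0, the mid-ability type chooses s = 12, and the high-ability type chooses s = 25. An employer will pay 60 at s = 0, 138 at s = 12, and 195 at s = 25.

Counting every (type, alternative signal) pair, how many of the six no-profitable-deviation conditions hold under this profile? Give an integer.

3

Mid-ability (own payoff 138 − 23.0×12 = -138): to s=0 gives 60 → profitable ✗; to s=25 gives 195 − 23.0×25 = -380 → no gain ✓.
High-ability (own payoff 195 − 14.3×25 = -162.5): to s=0 gives 60 → profitable ✗; to s=12 gives 138 − 14.3×12 = -33.6 → profitable ✗.
Low-ability (own payoff 60): to s=12 gives 138 − 29.7×12 = -218.4 → no gain ✓; to s=25 gives 195 − 29.7×25 = -547.5 → no gain ✓.
3 of the 6 constraints hold; not an equilibrium.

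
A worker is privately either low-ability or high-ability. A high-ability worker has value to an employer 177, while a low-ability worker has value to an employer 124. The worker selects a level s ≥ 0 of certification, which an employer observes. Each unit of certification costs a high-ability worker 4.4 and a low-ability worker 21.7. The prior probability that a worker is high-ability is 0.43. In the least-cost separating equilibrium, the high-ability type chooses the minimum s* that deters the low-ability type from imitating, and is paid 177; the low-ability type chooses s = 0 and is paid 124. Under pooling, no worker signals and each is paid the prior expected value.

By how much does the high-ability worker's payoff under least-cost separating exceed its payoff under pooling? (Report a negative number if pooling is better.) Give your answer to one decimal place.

19.5

Least-cost separating signal: s* solves 124 = 177 − 21.7·s*, so s* = (177 − 124)/21.7 ≈ 2.4424.
High-ability type's separating payoff: 177 − 4.4 × s* = 177 − 4.4 × (177 − 124)/21.7 = 177 − 233.2/21.7 ≈ 166.253.
Pooling payoff: 0.43 × 177 + 0.57 × 124 = 146.79.
Difference: 166.253 − 146.79 = 19.463, i.e. 19.5 to one decimal place.
The high-ability type prefers to separate.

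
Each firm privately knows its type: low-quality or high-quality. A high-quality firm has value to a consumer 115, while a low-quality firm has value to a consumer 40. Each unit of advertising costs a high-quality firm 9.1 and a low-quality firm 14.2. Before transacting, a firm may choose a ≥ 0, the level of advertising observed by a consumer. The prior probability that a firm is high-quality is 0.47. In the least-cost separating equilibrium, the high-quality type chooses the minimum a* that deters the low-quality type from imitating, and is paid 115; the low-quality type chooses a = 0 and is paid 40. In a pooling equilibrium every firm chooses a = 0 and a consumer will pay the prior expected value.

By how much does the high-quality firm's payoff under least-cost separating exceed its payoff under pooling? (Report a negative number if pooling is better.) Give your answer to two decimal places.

-8.31

Least-cost separating signal: a* solves 40 = 115 − 14.2·a*, so a* = (115 − 40)/14.2 ≈ 5.2817.
High-quality type's separating payoff: 115 − 9.1 × a* = 115 − 9.1 × (115 − 40)/14.2 = 115 − 682.5/14.2 ≈ 66.9366.
Pooling payoff: 0.47 × 115 + 0.53 × 40 = 75.25.
Difference: 66.9366 − 75.25 = -8.3134, i.e. -8.31 to two decimal places.
The high-quality type would prefer the pooling outcome.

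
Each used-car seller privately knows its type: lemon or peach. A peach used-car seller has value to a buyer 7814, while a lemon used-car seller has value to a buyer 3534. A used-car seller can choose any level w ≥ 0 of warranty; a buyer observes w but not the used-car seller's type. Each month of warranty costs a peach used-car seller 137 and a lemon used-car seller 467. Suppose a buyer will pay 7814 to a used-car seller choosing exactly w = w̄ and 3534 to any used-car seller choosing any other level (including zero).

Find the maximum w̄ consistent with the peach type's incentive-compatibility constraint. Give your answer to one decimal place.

Choosing w̄ yields the peach type 7814 − 137·w̄; choosing zero yields 3534.
The peach type is indifferent at 7814 − 137·w̄ = 3534, i.e. w̄ = (7814 − 3534) / 137 ≈ 31.2.
For any w̄ above 31.2 the peach type would rather pool at zero, so separation collapses.

31.2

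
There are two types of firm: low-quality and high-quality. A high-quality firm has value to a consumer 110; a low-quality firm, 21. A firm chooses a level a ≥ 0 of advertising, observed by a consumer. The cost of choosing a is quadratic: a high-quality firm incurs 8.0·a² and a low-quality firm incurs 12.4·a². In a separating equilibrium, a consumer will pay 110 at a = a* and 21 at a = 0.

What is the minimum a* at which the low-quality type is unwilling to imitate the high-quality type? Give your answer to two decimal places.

2.68

The low-quality type at a = 0 receives 21; imitating at a* yields 110 − 12.4·a*².
Indifference: 21 = 110 − 12.4·a*², so a*² = (110 − 21) / 12.4 ≈ 7.1774.
a* = √7.1774 ≈ 2.68.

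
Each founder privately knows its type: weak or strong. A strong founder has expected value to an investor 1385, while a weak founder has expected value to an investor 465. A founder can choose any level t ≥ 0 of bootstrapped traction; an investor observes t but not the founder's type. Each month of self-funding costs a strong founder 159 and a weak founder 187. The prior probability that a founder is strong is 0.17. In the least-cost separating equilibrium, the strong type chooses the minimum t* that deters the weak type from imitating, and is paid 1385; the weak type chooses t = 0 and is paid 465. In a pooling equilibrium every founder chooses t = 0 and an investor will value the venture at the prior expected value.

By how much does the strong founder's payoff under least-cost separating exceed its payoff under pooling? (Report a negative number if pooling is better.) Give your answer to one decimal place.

Least-cost separating signal: t* solves 465 = 1385 − 187·t*, so t* = (1385 − 465)/187 ≈ 4.9198.
Strong type's separating payoff: 1385 − 159 × t* = 1385 − 159 × (1385 − 465)/187 = 1385 − 146280/187 ≈ 602.754.
Pooling payoff: 0.17 × 1385 + 0.83 × 465 = 621.4.
Difference: 602.754 − 621.4 = -18.646, i.e. -18.6 to one decimal place.
The strong type would prefer the pooling outcome.

-18.6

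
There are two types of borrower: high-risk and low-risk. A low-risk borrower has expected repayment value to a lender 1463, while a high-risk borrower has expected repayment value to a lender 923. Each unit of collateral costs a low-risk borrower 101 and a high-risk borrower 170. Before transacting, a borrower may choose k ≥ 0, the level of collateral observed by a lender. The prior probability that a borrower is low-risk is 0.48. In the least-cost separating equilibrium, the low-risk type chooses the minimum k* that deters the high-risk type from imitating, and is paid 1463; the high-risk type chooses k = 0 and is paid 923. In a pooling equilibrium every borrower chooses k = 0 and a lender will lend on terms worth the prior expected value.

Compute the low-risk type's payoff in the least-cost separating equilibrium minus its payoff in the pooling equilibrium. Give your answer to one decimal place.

-40.0

Least-cost separating signal: k* solves 923 = 1463 − 170·k*, so k* = (1463 − 923)/170 ≈ 3.1765.
Low-risk type's separating payoff: 1463 − 101 × k* = 1463 − 101 × (1463 − 923)/170 = 1463 − 54540/170 ≈ 1142.176.
Pooling payoff: 0.48 × 1463 + 0.52 × 923 = 1182.2.
Difference: 1142.176 − 1182.2 = -40.024, i.e. -40.0 to one decimal place.
The low-risk type would prefer the pooling outcome.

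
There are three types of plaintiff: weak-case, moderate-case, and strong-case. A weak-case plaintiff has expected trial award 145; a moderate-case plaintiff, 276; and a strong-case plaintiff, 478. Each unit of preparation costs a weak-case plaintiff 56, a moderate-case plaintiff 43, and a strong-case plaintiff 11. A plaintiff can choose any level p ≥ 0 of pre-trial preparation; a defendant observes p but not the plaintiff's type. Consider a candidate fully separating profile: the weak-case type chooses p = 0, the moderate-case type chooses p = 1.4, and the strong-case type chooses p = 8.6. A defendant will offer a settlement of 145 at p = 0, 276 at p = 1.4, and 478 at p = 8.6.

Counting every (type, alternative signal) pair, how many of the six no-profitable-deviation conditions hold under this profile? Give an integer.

Strong-case (own payoff 478 − 11×8.6 = 383.4): to p=0 gives 145 → no gain ✓; to p=1.4 gives 276 − 11×1.4 = 260.6 → no gain ✓.
Moderate-case (own payoff 276 − 43×1.4 = 215.8): to p=0 gives 145 → no gain ✓; to p=8.6 gives 478 − 43×8.6 = 108.2 → no gain ✓.
Weak-case (own payoff 145): to p=1.4 gives 276 − 56×1.4 = 197.6 → profitable ✗; to p=8.6 gives 478 − 56×8.6 = -3.6 → no gain ✓.
5 of the 6 constraints hold; not an equilibrium.

5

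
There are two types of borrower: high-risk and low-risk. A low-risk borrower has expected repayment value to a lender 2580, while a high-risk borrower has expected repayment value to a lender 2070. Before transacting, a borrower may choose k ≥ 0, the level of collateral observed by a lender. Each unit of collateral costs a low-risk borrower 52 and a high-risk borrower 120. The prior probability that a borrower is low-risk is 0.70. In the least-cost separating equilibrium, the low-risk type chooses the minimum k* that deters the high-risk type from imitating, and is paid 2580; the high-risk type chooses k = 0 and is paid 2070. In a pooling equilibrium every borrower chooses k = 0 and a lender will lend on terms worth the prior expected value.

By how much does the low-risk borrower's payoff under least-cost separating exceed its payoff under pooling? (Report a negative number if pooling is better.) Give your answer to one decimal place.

Least-cost separating signal: k* solves 2070 = 2580 − 120·k*, so k* = (2580 − 2070)/120 = 4.25.
Low-risk type's separating payoff: 2580 − 52 × k* = 2580 − 52 × (2580 − 2070)/120 = 2580 − 26520/120 = 2359.
Pooling payoff: 0.70 × 2580 + 0.30 × 2070 = 2427.
Difference: 2359 − 2427 = -68.0.
The low-risk type would prefer the pooling outcome.

-68.0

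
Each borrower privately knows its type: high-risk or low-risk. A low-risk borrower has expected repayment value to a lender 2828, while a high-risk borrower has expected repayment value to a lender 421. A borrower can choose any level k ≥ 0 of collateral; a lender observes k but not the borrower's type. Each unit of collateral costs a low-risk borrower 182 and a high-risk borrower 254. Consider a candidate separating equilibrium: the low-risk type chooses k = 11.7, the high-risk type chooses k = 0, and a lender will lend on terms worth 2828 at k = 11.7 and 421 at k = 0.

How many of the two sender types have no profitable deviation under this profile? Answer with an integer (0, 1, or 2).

High-risk type: stay at 0 → 421; mimic → 2828 − 254 × 11.7 = -143.8. IC holds (421 ≥ -143.8).
Low-risk type: signal → 2828 − 182 × 11.7 = 698.6; deviate to 0 → 421. IC holds (698.6 ≥ 421).
2 of 2 constraints hold, so this is a separating equilibrium.

2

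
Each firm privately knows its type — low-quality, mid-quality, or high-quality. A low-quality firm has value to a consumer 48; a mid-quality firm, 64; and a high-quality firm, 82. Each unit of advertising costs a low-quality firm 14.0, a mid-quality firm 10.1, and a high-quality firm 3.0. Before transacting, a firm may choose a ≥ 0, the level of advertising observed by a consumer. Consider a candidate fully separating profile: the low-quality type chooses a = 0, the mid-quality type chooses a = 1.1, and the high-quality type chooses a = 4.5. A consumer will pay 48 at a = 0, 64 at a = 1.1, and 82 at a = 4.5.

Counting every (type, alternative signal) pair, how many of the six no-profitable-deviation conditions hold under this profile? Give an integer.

Low-quality (own payoff 48): to a=1.1 gives 64 − 14.0×1.1 = 48.6 → profitable ✗; to a=4.5 gives 82 − 14.0×4.5 = 19 → no gain ✓.
Mid-quality (own payoff 64 − 10.1×1.1 = 52.89): to a=0 gives 48 → no gain ✓; to a=4.5 gives 82 − 10.1×4.5 = 36.55 → no gain ✓.
High-quality (own payoff 82 − 3.0×4.5 = 68.5): to a=0 gives 48 → no gain ✓; to a=1.1 gives 64 − 3.0×1.1 = 60.7 → no gain ✓.
5 of the 6 constraints hold; not an equilibrium.

5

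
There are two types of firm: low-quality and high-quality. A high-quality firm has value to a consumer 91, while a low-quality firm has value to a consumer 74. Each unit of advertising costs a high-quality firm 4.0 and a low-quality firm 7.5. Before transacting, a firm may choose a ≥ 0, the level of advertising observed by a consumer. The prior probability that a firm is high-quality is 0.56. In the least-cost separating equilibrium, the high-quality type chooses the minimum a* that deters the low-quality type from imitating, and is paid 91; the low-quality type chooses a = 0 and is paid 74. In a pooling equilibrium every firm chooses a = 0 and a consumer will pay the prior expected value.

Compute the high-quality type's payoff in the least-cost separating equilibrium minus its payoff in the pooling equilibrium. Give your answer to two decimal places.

-1.59

Least-cost separating signal: a* solves 74 = 91 − 7.5·a*, so a* = (91 − 74)/7.5 ≈ 2.2667.
High-quality type's separating payoff: 91 − 4.0 × a* = 91 − 4.0 × (91 − 74)/7.5 = 91 − 68/7.5 ≈ 81.9333.
Pooling payoff: 0.56 × 91 + 0.44 × 74 = 83.52.
Difference: 81.9333 − 83.52 = -1.5867, i.e. -1.59 to two decimal places.
The high-quality type would prefer the pooling outcome.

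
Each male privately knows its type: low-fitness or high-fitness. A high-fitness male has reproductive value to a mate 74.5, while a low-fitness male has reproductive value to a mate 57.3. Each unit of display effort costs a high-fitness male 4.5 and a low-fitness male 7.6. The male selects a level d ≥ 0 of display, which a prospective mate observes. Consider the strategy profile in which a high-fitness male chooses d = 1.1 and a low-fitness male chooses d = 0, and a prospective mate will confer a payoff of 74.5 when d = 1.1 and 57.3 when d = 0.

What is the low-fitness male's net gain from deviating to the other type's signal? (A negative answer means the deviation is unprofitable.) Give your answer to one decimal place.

8.8

Playing d = 0 the low-fitness male receives 57.3.
Deviating to d = 1.1 brings payment 74.5 at cost 7.6 × 1.1 = 8.36, netting 66.14.
Gain from deviating: 66.14 − 57.3 = 8.84, i.e. 8.8 to one decimal place.
The gain is positive, so the low-fitness type's incentive-compatibility constraint is violated — this profile is not a separating equilibrium.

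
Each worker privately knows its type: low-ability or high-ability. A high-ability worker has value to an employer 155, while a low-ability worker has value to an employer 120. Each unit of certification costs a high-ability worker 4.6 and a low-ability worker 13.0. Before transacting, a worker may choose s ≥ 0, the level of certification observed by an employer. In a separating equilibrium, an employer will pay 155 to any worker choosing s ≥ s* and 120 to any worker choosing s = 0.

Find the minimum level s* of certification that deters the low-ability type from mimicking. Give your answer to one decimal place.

A low-ability worker choosing s = 0 receives 120.
Imitating at s* instead would pay 155 at cost 13.0·s*, netting 155 − 13.0·s*.
Indifference: 120 = 155 − 13.0·s*, so s* = (155 − 120) / 13.0 ≈ 2.7.
At s* the low-ability type's incentive constraint just binds; the high-ability type strictly prefers s* since its per-unit cost is lower.

2.7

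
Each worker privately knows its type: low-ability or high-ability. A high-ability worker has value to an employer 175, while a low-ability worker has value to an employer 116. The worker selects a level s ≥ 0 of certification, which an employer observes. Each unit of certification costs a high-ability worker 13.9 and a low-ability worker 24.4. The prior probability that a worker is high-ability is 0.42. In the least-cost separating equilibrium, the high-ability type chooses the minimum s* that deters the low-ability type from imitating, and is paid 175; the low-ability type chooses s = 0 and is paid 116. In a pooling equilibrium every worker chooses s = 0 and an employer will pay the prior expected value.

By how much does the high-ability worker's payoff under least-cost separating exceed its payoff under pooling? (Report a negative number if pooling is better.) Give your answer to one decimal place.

0.6

Least-cost separating signal: s* solves 116 = 175 − 24.4·s*, so s* = (175 − 116)/24.4 ≈ 2.4180.
High-ability type's separating payoff: 175 − 13.9 × s* = 175 − 13.9 × (175 − 116)/24.4 = 175 − 820.1/24.4 ≈ 141.389.
Pooling payoff: 0.42 × 175 + 0.58 × 116 = 140.78.
Difference: 141.389 − 140.78 = 0.609, i.e. 0.6 to one decimal place.
The high-ability type prefers to separate.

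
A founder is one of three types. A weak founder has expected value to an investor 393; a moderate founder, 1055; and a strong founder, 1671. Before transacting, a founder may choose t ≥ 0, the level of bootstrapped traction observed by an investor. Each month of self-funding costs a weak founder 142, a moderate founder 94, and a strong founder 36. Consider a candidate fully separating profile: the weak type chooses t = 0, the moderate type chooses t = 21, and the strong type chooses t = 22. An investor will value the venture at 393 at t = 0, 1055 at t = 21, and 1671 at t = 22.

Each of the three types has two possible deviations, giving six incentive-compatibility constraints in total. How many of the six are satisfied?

4

Weak (own payoff 393): to t=21 gives 1055 − 142×21 = -1927 → no gain ✓; to t=22 gives 1671 − 142×22 = -1453 → no gain ✓.
Strong (own payoff 1671 − 36×22 = 879): to t=0 gives 393 → no gain ✓; to t=21 gives 1055 − 36×21 = 299 → no gain ✓.
Moderate (own payoff 1055 − 94×21 = -919): to t=0 gives 393 → profitable ✗; to t=22 gives 1671 − 94×22 = -397 → profitable ✗.
4 of the 6 constraints hold; not an equilibrium.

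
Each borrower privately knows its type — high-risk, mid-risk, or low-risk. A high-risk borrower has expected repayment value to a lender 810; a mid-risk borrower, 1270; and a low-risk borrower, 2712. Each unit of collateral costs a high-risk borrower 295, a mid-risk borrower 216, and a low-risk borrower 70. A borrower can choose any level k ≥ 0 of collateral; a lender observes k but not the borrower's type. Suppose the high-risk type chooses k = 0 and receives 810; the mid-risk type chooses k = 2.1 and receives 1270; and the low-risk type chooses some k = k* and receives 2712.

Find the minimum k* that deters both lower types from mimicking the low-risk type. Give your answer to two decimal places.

8.78

High-risk type (on-path payoff 810) won't mimic when 810 ≥ 2712 − 295·k*, i.e. k* ≥ 6.45.
Mid-risk type (on-path payoff 1270 − 216×2.1 = 816.4) won't mimic when 816.4 ≥ 2712 − 216·k*, i.e. k* ≥ 8.78.
Both must hold, so k* = max(6.45, 8.78) = 8.78. The mid-risk type's constraint binds.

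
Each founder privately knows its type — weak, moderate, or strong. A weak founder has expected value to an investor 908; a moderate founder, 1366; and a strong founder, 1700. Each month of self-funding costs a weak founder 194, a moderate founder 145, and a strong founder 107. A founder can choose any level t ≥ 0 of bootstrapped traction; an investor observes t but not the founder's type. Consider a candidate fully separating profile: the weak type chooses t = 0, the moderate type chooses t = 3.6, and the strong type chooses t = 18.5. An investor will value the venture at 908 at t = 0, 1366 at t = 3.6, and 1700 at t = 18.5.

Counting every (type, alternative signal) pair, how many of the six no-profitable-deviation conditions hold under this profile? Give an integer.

3

Strong (own payoff 1700 − 107×18.5 = -279.5): to t=0 gives 908 → profitable ✗; to t=3.6 gives 1366 − 107×3.6 = 980.8 → profitable ✗.
Moderate (own payoff 1366 − 145×3.6 = 844): to t=0 gives 908 → profitable ✗; to t=18.5 gives 1700 − 145×18.5 = -982.5 → no gain ✓.
Weak (own payoff 908): to t=3.6 gives 1366 − 194×3.6 = 667.6 → no gain ✓; to t=18.5 gives 1700 − 194×18.5 = -1889 → no gain ✓.
3 of the 6 constraints hold; not an equilibrium.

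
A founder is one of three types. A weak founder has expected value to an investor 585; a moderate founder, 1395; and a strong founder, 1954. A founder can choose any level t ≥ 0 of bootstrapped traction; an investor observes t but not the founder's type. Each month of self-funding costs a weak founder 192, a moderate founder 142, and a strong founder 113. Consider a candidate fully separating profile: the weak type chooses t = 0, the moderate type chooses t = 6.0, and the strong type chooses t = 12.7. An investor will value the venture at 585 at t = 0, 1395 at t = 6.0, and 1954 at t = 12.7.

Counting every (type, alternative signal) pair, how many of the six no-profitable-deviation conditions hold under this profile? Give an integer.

Strong (own payoff 1954 − 113×12.7 = 518.9): to t=0 gives 585 → profitable ✗; to t=6.0 gives 1395 − 113×6.0 = 717 → profitable ✗.
Weak (own payoff 585): to t=6.0 gives 1395 − 192×6.0 = 243 → no gain ✓; to t=12.7 gives 1954 − 192×12.7 = -484.4 → no gain ✓.
Moderate (own payoff 1395 − 142×6.0 = 543): to t=0 gives 585 → profitable ✗; to t=12.7 gives 1954 − 142×12.7 = 150.6 → no gain ✓.
3 of the 6 constraints hold; not an equilibrium.

3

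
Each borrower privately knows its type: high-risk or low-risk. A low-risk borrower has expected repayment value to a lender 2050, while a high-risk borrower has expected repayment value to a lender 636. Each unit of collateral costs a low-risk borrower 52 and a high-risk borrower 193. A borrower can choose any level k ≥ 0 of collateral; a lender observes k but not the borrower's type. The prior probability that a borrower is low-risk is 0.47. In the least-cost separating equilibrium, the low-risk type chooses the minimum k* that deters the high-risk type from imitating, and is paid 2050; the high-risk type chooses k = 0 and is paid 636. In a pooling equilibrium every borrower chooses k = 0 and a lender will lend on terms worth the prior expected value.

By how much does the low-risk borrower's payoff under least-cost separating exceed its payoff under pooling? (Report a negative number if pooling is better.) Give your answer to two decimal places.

Least-cost separating signal: k* solves 636 = 2050 − 193·k*, so k* = (2050 − 636)/193 ≈ 7.3264.
Low-risk type's separating payoff: 2050 − 52 × k* = 2050 − 52 × (2050 − 636)/193 = 2050 − 73528/193 ≈ 1669.0259.
Pooling payoff: 0.47 × 2050 + 0.53 × 636 = 1300.58.
Difference: 1669.0259 − 1300.58 = 368.4459, i.e. 368.45 to two decimal places.
The low-risk type prefers to separate.

368.45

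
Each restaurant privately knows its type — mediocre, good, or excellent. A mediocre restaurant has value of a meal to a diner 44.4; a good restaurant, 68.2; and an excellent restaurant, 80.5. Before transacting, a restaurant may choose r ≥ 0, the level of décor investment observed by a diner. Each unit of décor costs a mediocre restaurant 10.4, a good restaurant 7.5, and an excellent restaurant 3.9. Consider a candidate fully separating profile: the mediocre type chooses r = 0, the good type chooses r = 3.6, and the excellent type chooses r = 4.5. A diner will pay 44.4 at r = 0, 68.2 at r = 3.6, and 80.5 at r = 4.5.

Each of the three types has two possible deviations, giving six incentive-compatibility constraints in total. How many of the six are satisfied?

Excellent (own payoff 80.5 − 3.9×4.5 = 62.95): to r=0 gives 44.4 → no gain ✓; to r=3.6 gives 68.2 − 3.9×3.6 = 54.16 → no gain ✓.
Good (own payoff 68.2 − 7.5×3.6 = 41.2): to r=0 gives 44.4 → profitable ✗; to r=4.5 gives 80.5 − 7.5×4.5 = 46.75 → profitable ✗.
Mediocre (own payoff 44.4): to r=3.6 gives 68.2 − 10.4×3.6 = 30.76 → no gain ✓; to r=4.5 gives 80.5 − 10.4×4.5 = 33.7 → no gain ✓.
4 of the 6 constraints hold; not an equilibrium.

4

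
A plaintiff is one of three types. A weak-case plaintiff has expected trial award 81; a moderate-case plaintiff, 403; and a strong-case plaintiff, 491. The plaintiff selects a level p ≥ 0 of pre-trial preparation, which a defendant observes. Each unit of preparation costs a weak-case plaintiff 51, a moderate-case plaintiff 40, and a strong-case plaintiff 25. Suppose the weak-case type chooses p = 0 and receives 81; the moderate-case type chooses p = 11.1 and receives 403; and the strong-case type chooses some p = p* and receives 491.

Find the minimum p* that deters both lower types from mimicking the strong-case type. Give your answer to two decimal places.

Moderate-case type (on-path payoff 403 − 40×11.1 = -41) won't mimic when -41 ≥ 491 − 40·p*, i.e. p* ≥ 13.30.
Weak-case type (on-path payoff 81) won't mimic when 81 ≥ 491 − 51·p*, i.e. p* ≥ 8.04.
Both must hold, so p* = max(8.04, 13.30) = 13.30. The moderate-case type's constraint binds.

13.30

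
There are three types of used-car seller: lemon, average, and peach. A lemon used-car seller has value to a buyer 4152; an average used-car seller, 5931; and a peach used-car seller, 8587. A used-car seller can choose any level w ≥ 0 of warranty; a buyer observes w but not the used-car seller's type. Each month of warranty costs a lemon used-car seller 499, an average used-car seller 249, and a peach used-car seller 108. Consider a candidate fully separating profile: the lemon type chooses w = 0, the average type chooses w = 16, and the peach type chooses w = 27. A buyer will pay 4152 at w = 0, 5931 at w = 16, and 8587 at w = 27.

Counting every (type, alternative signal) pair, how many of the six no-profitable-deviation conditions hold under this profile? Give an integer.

Average (own payoff 5931 − 249×16 = 1947): to w=0 gives 4152 → profitable ✗; to w=27 gives 8587 − 249×27 = 1864 → no gain ✓.
Peach (own payoff 8587 − 108×27 = 5671): to w=0 gives 4152 → no gain ✓; to w=16 gives 5931 − 108×16 = 4203 → no gain ✓.
Lemon (own payoff 4152): to w=16 gives 5931 − 499×16 = -2053 → no gain ✓; to w=27 gives 8587 − 499×27 = -4886 → no gain ✓.
5 of the 6 constraints hold; not an equilibrium.

5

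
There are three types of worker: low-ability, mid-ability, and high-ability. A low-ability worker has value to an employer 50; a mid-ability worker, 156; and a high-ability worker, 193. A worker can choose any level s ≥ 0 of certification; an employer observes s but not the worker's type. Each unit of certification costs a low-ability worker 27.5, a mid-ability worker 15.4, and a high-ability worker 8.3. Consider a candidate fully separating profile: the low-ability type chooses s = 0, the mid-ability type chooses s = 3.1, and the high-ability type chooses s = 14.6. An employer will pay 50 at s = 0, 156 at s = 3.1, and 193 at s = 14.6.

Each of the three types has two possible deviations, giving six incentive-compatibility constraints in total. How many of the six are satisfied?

4

High-ability (own payoff 193 − 8.3×14.6 = 71.82): to s=0 gives 50 → no gain ✓; to s=3.1 gives 156 − 8.3×3.1 = 130.27 → profitable ✗.
Mid-ability (own payoff 156 − 15.4×3.1 = 108.26): to s=0 gives 50 → no gain ✓; to s=14.6 gives 193 − 15.4×14.6 = -31.84 → no gain ✓.
Low-ability (own payoff 50): to s=3.1 gives 156 − 27.5×3.1 = 70.75 → profitable ✗; to s=14.6 gives 193 − 27.5×14.6 = -208.5 → no gain ✓.
4 of the 6 constraints hold; not an equilibrium.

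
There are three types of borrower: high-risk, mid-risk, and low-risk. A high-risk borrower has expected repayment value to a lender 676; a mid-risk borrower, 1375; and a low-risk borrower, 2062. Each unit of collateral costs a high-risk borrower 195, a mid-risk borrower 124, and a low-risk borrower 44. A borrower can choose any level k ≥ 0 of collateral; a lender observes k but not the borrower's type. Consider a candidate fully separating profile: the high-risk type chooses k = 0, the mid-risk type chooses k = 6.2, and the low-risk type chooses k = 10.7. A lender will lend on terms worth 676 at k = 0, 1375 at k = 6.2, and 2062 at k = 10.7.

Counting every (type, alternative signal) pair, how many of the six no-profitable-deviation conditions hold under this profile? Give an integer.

4

High-risk (own payoff 676): to k=6.2 gives 1375 − 195×6.2 = 166 → no gain ✓; to k=10.7 gives 2062 − 195×10.7 = -24.5 → no gain ✓.
Mid-risk (own payoff 1375 − 124×6.2 = 606.2): to k=0 gives 676 → profitable ✗; to k=10.7 gives 2062 − 124×10.7 = 735.2 → profitable ✗.
Low-risk (own payoff 2062 − 44×10.7 = 1591.2): to k=0 gives 676 → no gain ✓; to k=6.2 gives 1375 − 44×6.2 = 1102.2 → no gain ✓.
4 of the 6 constraints hold; not an equilibrium.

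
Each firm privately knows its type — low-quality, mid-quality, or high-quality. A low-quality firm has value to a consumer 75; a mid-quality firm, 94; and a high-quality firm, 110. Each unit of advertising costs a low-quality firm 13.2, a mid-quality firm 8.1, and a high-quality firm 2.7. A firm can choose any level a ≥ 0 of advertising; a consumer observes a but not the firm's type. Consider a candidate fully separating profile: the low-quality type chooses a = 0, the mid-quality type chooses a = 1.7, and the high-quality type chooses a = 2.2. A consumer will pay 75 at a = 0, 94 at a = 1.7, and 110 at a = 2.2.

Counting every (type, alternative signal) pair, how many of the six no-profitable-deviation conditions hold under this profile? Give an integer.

High-quality (own payoff 110 − 2.7×2.2 = 104.06): to a=0 gives 75 → no gain ✓; to a=1.7 gives 94 − 2.7×1.7 = 89.41 → no gain ✓.
Low-quality (own payoff 75): to a=1.7 gives 94 − 13.2×1.7 = 71.56 → no gain ✓; to a=2.2 gives 110 − 13.2×2.2 = 80.96 → profitable ✗.
Mid-quality (own payoff 94 − 8.1×1.7 = 80.23): to a=0 gives 75 → no gain ✓; to a=2.2 gives 110 − 8.1×2.2 = 92.18 → profitable ✗.
4 of the 6 constraints hold; not an equilibrium.

4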